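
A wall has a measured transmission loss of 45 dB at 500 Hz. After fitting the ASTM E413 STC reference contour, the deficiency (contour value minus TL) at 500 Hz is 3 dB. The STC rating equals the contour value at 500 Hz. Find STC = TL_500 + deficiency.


By ASTM E413, STC = value of the fitted reference contour at 500 Hz.
Contour value at 500 Hz = TL_500 + deficiency = 45 + 3 = 48
STC = 48


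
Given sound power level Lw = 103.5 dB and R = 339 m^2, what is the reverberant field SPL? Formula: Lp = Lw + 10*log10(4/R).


4/R = 4/339 = 0.0117994
Lp = 103.5 + 10*log10(0.0117994) = 84.219 dB


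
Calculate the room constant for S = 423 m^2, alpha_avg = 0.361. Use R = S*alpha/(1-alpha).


R = 423 * 0.361 / (1 - 0.361) = 238.97 m^2


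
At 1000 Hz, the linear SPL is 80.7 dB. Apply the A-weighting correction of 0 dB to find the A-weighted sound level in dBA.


A-weighting table: 1000 Hz -> 0 dB correction
SPL_A = SPL + correction = 80.7 + (0) = 80.7 dBA


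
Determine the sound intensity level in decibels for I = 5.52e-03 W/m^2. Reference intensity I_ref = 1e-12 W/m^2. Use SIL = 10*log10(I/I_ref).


I / I_ref = 5.52e-03 / 1e-12 = 5.52e+09
SIL = 10 * log10(5.52e+09) = 97.419 dB


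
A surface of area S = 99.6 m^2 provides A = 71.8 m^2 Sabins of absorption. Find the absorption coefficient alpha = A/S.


Absorption coefficient = absorbed power / incident power
alpha = A / S = 71.8 / 99.6 = 0.72088


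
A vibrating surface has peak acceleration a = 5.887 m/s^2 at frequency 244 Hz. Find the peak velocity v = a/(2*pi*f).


omega = 2*pi*f = 2*pi*244 = 1533.1 rad/s
v = a / omega = 5.887 / 1533.1 = 0.0038399 m/s


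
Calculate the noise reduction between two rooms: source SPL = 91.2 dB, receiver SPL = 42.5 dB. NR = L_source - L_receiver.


NR = L_source - L_receiver (difference between source and receiving room levels)
NR = 91.2 - 42.5 = 48.7 dB


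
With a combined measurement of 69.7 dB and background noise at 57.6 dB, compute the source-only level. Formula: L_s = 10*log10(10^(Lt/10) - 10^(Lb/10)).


10^(69.7/10) = 9.33254e+06
10^(57.6/10) = 575440
Difference = 9.33254e+06 - 575440 = 8.7571e+06
L_source = 10*log10(8.7571e+06) = 69.424 dB


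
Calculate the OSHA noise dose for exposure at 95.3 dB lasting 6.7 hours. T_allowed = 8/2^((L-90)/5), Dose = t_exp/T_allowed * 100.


T_allowed = 8 / 2^((95.3 - 90)/5) = 3.83706 hr
Dose = 6.7 / 3.83706 * 100 = 174.61 %


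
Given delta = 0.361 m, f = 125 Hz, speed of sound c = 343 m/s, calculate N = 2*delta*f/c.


N = 2*delta*f/c = 2*delta/lambda, where lambda = c/f
lambda = 343 / 125 = 2.744 m
N = 2 * 0.361 / 2.744 = 0.26312


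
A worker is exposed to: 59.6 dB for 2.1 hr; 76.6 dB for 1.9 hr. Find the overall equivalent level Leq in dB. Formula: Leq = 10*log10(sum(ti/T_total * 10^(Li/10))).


T_total = 2.1 + 1.9 = 4.0 hr
(2.1/4.0) * 10^(59.6/10) = 478806
(1.9/4.0) * 10^(76.6/10) = 2.17117e+07
Sum = 478806 + 2.17117e+07 = 2.21905e+07
Leq = 10*log10(2.21905e+07) = 73.462 dB


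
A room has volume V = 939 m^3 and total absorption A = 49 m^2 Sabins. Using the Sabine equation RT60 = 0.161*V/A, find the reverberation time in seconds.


RT60 = 0.161 * 939 / 49 = 3.0853 s


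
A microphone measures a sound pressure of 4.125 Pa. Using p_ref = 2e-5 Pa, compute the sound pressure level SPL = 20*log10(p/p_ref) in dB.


p / p_ref = 4.125 / 2e-5 = 206250
SPL = 20 * log10(206250) = 106.29 dB


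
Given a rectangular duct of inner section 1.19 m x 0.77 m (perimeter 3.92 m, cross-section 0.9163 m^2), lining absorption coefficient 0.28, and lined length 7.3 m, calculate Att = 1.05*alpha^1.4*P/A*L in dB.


alpha^1.4 = 0.28^1.4 = 0.168276
Attenuation rate = 1.05 * alpha^1.4 * P / A
= 1.05 * 0.168276 * 3.92 / 0.9163 = 0.755892 dB/m
Total Att = 0.755892 * 7.3 = 5.518 dB


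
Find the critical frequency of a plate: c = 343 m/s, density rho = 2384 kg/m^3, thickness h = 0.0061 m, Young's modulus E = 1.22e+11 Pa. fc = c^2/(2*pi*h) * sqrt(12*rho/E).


12*rho/E = 12*2384/1.22e+11 = 2.34492e-07
sqrt(12*rho/E) = sqrt(2.34492e-07) = 0.000484244
c^2/(2*pi*h) = 343^2/(2*pi*0.0061) = 3.06958e+06
fc = 3.06958e+06 * 0.000484244 = 1486.4 Hz


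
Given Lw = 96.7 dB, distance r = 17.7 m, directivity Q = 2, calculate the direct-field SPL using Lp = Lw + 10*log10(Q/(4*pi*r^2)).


4*pi*r^2 = 4*pi*17.7^2 = 3936.92 m^2
Q / (4*pi*r^2) = 2 / 3936.92 = 0.000508011
Lp = 96.7 + 10*log10(0.000508011) = 63.759 dB


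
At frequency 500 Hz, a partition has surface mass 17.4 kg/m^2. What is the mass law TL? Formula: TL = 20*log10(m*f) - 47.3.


m * f = 17.4 * 500 = 8700
20*log10(8700) = 78.7904 dB
TL = 78.7904 - 47.3 = 31.49 dB


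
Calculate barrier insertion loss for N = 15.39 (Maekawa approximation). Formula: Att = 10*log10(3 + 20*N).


3 + 20*N = 3 + 20*15.39 = 310.8
Att = 10*log10(310.8) = 24.925 dB


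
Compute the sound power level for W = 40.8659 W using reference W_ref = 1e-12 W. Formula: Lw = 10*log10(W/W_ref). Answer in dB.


W / W_ref = 40.8659 / 1e-12 = 4.08659e+13
Lw = 10 * log10(4.08659e+13) = 136.11 dB


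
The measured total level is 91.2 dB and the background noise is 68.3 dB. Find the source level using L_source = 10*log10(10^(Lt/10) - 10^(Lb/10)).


10^(91.2/10) = 1.31826e+09
10^(68.3/10) = 6.76083e+06
Difference = 1.31826e+09 - 6.76083e+06 = 1.3115e+09
L_source = 10*log10(1.3115e+09) = 91.178 dB


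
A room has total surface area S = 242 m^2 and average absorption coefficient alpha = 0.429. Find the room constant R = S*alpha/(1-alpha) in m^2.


R = 242 * 0.429 / (1 - 0.429) = 181.82 m^2


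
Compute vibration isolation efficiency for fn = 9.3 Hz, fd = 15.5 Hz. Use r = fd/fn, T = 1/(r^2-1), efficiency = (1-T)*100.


r = 15.5 / 9.3 = 1.66667
r^2 - 1 = 1.66667^2 - 1 = 1.77779
T = 1/1.77779 = 0.562496
Efficiency = (1 - 0.562496)*100 = 43.75 %


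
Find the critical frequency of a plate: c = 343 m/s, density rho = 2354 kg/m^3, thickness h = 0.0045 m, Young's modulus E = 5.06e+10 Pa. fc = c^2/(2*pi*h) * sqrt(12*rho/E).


12*rho/E = 12*2354/5.06e+10 = 5.58261e-07
sqrt(12*rho/E) = sqrt(5.58261e-07) = 0.000747169
c^2/(2*pi*h) = 343^2/(2*pi*0.0045) = 4.16098e+06
fc = 4.16098e+06 * 0.000747169 = 3109 Hz


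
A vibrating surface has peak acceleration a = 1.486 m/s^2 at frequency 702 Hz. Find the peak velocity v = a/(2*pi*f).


omega = 2*pi*f = 2*pi*702 = 4410.8 rad/s
v = a / omega = 1.486 / 4410.8 = 0.0003369 m/s


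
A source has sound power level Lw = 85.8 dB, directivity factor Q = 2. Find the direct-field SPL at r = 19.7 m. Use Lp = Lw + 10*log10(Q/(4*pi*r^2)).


4*pi*r^2 = 4*pi*19.7^2 = 4876.88 m^2
Q / (4*pi*r^2) = 2 / 4876.88 = 0.000410098
Lp = 85.8 + 10*log10(0.000410098) = 51.929 dB


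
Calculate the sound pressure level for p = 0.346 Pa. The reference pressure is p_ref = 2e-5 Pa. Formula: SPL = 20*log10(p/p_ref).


p / p_ref = 0.346 / 2e-5 = 17300
SPL = 20 * log10(17300) = 84.761 dB


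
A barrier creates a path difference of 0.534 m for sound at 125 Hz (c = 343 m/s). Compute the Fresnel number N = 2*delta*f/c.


N = 2*delta*f/c = 2*delta/lambda, where lambda = c/f
lambda = 343 / 125 = 2.744 m
N = 2 * 0.534 / 2.744 = 0.38921


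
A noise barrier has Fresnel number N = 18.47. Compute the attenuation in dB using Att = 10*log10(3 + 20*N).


3 + 20*N = 3 + 20*18.47 = 372.4
Att = 10*log10(372.4) = 25.71 dB


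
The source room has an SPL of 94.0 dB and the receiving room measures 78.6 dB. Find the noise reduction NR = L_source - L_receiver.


NR = L_source - L_receiver (difference between source and receiving room levels)
NR = 94.0 - 78.6 = 15.4 dB


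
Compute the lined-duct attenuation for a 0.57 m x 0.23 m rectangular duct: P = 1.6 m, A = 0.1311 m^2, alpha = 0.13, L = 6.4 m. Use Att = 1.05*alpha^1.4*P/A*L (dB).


alpha^1.4 = 0.13^1.4 = 0.0574805
Attenuation rate = 1.05 * alpha^1.4 * P / A
= 1.05 * 0.0574805 * 1.6 / 0.1311 = 0.736592 dB/m
Total Att = 0.736592 * 6.4 = 4.7142 dB


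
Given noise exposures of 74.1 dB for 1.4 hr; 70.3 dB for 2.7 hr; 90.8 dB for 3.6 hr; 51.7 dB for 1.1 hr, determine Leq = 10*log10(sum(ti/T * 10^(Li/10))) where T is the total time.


T_total = 1.4 + 2.7 + 3.6 + 1.1 = 8.8 hr
(1.4/8.8) * 10^(74.1/10) = 4.08927e+06
(2.7/8.8) * 10^(70.3/10) = 3.28762e+06
(3.6/8.8) * 10^(90.8/10) = 4.91835e+08
(1.1/8.8) * 10^(51.7/10) = 18488.9
Sum = 4.08927e+06 + 3.28762e+06 + 4.91835e+08 + 18488.9 = 4.9923e+08
Leq = 10*log10(4.9923e+08) = 86.983 dB


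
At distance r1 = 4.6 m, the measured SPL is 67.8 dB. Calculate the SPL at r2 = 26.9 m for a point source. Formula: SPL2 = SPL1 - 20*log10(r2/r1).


r2/r1 = 26.9/4.6 = 5.84783
Correction = 20*log10(5.84783) = 15.3399 dB
SPL2 = 67.8 - 15.3399 = 52.46 dB


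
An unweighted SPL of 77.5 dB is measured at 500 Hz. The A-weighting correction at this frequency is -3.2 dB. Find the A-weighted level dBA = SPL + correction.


A-weighting table: 500 Hz -> -3.2 dB correction
SPL_A = SPL + correction = 77.5 + (-3.2) = 74.3 dBA


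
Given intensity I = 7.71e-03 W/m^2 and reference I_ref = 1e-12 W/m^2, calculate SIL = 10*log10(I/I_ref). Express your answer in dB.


I / I_ref = 7.71e-03 / 1e-12 = 7.71e+09
SIL = 10 * log10(7.71e+09) = 98.871 dB


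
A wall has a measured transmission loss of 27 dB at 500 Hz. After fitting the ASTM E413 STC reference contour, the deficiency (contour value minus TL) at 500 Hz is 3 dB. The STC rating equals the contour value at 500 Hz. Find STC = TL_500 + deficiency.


By ASTM E413, STC = value of the fitted reference contour at 500 Hz.
Contour value at 500 Hz = TL_500 + deficiency = 27 + 3 = 30
STC = 30


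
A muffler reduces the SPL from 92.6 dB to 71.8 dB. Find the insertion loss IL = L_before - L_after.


Insertion loss = SPL without muffler - SPL with muffler
IL = 92.6 - 71.8 = 20.8 dB


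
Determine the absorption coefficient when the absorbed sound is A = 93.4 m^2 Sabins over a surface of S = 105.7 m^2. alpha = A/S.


Absorption coefficient = absorbed power / incident power
alpha = A / S = 93.4 / 105.7 = 0.88363


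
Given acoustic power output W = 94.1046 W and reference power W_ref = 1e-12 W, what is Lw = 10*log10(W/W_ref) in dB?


W / W_ref = 94.1046 / 1e-12 = 9.41046e+13
Lw = 10 * log10(9.41046e+13) = 139.74 dB


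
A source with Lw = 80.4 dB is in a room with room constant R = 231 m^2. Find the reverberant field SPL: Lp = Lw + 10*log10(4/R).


4/R = 4/231 = 0.017316
Lp = 80.4 + 10*log10(0.017316) = 62.784 dB


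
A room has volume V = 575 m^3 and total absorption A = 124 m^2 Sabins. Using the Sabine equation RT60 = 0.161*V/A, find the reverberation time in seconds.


RT60 = 0.161 * 575 / 124 = 0.74657 s


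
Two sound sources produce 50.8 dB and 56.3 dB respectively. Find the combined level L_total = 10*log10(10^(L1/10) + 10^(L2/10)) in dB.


10^(50.8/10) = 120226
10^(56.3/10) = 426580
Sum = 120226 + 426580 = 546806
L_total = 10*log10(546806) = 57.378 dB


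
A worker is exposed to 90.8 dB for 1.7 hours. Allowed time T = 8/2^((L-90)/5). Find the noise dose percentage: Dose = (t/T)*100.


T_allowed = 8 / 2^((90.8 - 90)/5) = 7.1602 hr
Dose = 1.7 / 7.1602 * 100 = 23.742 %


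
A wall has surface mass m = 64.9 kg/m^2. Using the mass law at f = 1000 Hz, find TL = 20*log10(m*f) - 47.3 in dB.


m * f = 64.9 * 1000 = 64900
20*log10(64900) = 96.2449 dB
TL = 96.2449 - 47.3 = 48.945 dB


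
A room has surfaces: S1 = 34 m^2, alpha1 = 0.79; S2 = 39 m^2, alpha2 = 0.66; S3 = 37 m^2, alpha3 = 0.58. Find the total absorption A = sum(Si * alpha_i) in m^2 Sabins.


34 * 0.79 = 26.86
39 * 0.66 = 25.74
37 * 0.58 = 21.46
A_total = 26.86 + 25.74 + 21.46 = 74.06 m^2


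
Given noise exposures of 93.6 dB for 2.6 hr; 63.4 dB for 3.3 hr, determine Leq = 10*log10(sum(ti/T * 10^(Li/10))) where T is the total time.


T_total = 2.6 + 3.3 = 5.9 hr
(2.6/5.9) * 10^(93.6/10) = 1.00953e+09
(3.3/5.9) * 10^(63.4/10) = 1.22366e+06
Sum = 1.00953e+09 + 1.22366e+06 = 1.01075e+09
Leq = 10*log10(1.01075e+09) = 90.046 dB


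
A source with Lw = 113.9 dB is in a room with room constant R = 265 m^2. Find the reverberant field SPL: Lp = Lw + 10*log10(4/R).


4/R = 4/265 = 0.0150943
Lp = 113.9 + 10*log10(0.0150943) = 95.688 dB


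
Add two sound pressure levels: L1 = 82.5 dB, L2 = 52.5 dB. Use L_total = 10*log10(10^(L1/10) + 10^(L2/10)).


10^(82.5/10) = 1.77828e+08
10^(52.5/10) = 177828
Sum = 1.77828e+08 + 177828 = 1.78006e+08
L_total = 10*log10(1.78006e+08) = 82.504 dB


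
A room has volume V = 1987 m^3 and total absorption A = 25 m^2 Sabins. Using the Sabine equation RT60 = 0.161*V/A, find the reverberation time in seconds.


RT60 = 0.161 * 1987 / 25 = 12.796 s


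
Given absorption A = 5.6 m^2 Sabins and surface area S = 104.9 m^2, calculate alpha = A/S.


Absorption coefficient = absorbed power / incident power
alpha = A / S = 5.6 / 104.9 = 0.053384


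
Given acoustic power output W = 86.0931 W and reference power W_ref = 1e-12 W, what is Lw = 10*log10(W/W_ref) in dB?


W / W_ref = 86.0931 / 1e-12 = 8.60931e+13
Lw = 10 * log10(8.60931e+13) = 139.35 dB


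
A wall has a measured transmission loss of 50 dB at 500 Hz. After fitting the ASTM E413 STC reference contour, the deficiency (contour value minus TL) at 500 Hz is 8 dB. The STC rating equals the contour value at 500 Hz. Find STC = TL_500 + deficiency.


By ASTM E413, STC = value of the fitted reference contour at 500 Hz.
Contour value at 500 Hz = TL_500 + deficiency = 50 + 8 = 58
STC = 58


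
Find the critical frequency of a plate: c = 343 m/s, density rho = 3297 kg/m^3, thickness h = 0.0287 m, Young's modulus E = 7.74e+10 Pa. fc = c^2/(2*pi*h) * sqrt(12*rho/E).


12*rho/E = 12*3297/7.74e+10 = 5.11163e-07
sqrt(12*rho/E) = sqrt(5.11163e-07) = 0.000714957
c^2/(2*pi*h) = 343^2/(2*pi*0.0287) = 652419
fc = 652419 * 0.000714957 = 466.45 Hz


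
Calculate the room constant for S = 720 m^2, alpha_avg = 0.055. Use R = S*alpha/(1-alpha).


R = 720 * 0.055 / (1 - 0.055) = 41.905 m^2


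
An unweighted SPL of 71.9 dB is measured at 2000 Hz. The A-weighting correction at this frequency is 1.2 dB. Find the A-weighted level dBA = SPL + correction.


A-weighting table: 2000 Hz -> 1.2 dB correction
SPL_A = SPL + correction = 71.9 + (1.2) = 73.1 dBA


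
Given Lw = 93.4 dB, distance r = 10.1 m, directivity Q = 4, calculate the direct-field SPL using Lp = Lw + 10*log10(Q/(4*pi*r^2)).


4*pi*r^2 = 4*pi*10.1^2 = 1281.9 m^2
Q / (4*pi*r^2) = 4 / 1281.9 = 0.00312037
Lp = 93.4 + 10*log10(0.00312037) = 68.342 dB


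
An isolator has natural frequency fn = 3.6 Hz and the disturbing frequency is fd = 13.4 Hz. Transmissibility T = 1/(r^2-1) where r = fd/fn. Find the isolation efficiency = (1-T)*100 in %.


r = 13.4 / 3.6 = 3.72222
r^2 - 1 = 3.72222^2 - 1 = 12.8549
T = 1/12.8549 = 0.0777913
Efficiency = (1 - 0.0777913)*100 = 92.221 %


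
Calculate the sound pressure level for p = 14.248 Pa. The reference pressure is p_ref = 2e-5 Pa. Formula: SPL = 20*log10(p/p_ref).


p / p_ref = 14.248 / 2e-5 = 712400
SPL = 20 * log10(712400) = 117.05 dB


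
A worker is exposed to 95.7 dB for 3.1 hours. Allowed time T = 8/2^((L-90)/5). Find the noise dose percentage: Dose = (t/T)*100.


T_allowed = 8 / 2^((95.7 - 90)/5) = 3.63008 hr
Dose = 3.1 / 3.63008 * 100 = 85.398 %


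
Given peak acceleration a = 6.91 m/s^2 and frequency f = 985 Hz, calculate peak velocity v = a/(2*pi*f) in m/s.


omega = 2*pi*f = 2*pi*985 = 6188.94 rad/s
v = a / omega = 6.91 / 6188.94 = 0.0011165 m/s


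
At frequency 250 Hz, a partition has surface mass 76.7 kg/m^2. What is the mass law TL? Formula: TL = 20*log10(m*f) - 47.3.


m * f = 76.7 * 250 = 19175
20*log10(19175) = 85.6547 dB
TL = 85.6547 - 47.3 = 38.355 dB


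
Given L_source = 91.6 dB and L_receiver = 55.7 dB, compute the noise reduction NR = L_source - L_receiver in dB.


NR = L_source - L_receiver (difference between source and receiving room levels)
NR = 91.6 - 55.7 = 35.9 dB


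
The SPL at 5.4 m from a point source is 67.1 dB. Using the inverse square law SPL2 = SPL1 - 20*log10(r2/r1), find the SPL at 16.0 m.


r2/r1 = 16.0/5.4 = 2.96296
Correction = 20*log10(2.96296) = 9.43452 dB
SPL2 = 67.1 - 9.43452 = 57.665 dB


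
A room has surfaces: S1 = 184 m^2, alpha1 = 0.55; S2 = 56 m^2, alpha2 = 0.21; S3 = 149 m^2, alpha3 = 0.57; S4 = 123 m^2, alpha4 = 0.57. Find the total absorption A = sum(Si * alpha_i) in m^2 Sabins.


184 * 0.55 = 101.2
56 * 0.21 = 11.76
149 * 0.57 = 84.93
123 * 0.57 = 70.11
A_total = 101.2 + 11.76 + 84.93 + 70.11 = 268 m^2


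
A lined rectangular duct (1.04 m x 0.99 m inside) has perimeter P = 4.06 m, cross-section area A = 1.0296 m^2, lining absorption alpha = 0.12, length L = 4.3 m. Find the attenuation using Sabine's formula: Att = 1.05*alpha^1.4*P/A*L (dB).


alpha^1.4 = 0.12^1.4 = 0.0513871
Attenuation rate = 1.05 * alpha^1.4 * P / A
= 1.05 * 0.0513871 * 4.06 / 1.0296 = 0.212765 dB/m
Total Att = 0.212765 * 4.3 = 0.91489 dB


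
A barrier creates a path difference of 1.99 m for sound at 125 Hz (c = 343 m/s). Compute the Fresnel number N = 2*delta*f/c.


N = 2*delta*f/c = 2*delta/lambda, where lambda = c/f
lambda = 343 / 125 = 2.744 m
N = 2 * 1.99 / 2.744 = 1.4504


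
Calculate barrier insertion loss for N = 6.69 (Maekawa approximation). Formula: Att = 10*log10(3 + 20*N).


3 + 20*N = 3 + 20*6.69 = 136.8
Att = 10*log10(136.8) = 21.361 dB


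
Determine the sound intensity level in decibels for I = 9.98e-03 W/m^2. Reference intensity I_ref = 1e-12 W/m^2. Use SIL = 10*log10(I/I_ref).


I / I_ref = 9.98e-03 / 1e-12 = 9.98e+09
SIL = 10 * log10(9.98e+09) = 99.991 dB


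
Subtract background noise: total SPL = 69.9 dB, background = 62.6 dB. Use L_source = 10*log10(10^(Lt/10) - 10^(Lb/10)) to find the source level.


10^(69.9/10) = 9.77237e+06
10^(62.6/10) = 1.8197e+06
Difference = 9.77237e+06 - 1.8197e+06 = 7.95267e+06
L_source = 10*log10(7.95267e+06) = 69.005 dB


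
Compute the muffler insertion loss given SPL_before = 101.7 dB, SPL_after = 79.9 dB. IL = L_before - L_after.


Insertion loss = SPL without muffler - SPL with muffler
IL = 101.7 - 79.9 = 21.8 dB


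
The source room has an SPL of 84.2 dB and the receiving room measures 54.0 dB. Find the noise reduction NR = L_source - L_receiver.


NR = L_source - L_receiver (difference between source and receiving room levels)
NR = 84.2 - 54.0 = 30.2 dB


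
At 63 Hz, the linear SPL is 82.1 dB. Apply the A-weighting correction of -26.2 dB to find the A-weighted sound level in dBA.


A-weighting table: 63 Hz -> -26.2 dB correction
SPL_A = SPL + correction = 82.1 + (-26.2) = 55.9 dBA


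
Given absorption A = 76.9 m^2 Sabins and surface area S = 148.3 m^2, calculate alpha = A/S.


Absorption coefficient = absorbed power / incident power
alpha = A / S = 76.9 / 148.3 = 0.51854


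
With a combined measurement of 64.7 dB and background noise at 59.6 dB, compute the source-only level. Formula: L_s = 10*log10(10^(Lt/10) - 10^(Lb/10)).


10^(64.7/10) = 2.95121e+06
10^(59.6/10) = 912011
Difference = 2.95121e+06 - 912011 = 2.0392e+06
L_source = 10*log10(2.0392e+06) = 63.095 dB


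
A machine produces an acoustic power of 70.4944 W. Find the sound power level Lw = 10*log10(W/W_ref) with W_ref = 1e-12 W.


W / W_ref = 70.4944 / 1e-12 = 7.04944e+13
Lw = 10 * log10(7.04944e+13) = 138.48 dB


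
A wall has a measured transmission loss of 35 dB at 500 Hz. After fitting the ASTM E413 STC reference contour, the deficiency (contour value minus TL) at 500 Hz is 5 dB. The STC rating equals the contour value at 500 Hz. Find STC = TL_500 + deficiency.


By ASTM E413, STC = value of the fitted reference contour at 500 Hz.
Contour value at 500 Hz = TL_500 + deficiency = 35 + 5 = 40
STC = 40


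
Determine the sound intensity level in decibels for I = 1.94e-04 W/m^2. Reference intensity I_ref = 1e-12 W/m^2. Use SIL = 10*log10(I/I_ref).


I / I_ref = 1.94e-04 / 1e-12 = 1.94e+08
SIL = 10 * log10(1.94e+08) = 82.878 dB


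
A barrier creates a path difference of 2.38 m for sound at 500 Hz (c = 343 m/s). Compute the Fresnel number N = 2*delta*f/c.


N = 2*delta*f/c = 2*delta/lambda, where lambda = c/f
lambda = 343 / 500 = 0.686 m
N = 2 * 2.38 / 0.686 = 6.9388


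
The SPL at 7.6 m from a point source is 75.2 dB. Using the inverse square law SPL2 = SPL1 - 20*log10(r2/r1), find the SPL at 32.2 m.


r2/r1 = 32.2/7.6 = 4.23684
Correction = 20*log10(4.23684) = 12.5408 dB
SPL2 = 75.2 - 12.5408 = 62.659 dB


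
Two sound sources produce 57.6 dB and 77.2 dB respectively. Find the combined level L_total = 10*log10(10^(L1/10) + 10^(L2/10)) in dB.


10^(57.6/10) = 575440
10^(77.2/10) = 5.24807e+07
Sum = 575440 + 5.24807e+07 = 5.30561e+07
L_total = 10*log10(5.30561e+07) = 77.247 dB


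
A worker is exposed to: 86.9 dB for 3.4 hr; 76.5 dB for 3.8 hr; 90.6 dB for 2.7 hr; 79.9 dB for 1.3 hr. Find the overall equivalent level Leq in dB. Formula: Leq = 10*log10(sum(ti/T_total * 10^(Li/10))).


T_total = 3.4 + 3.8 + 2.7 + 1.3 = 11.2 hr
(3.4/11.2) * 10^(86.9/10) = 1.48683e+08
(3.8/11.2) * 10^(76.5/10) = 1.51553e+07
(2.7/11.2) * 10^(90.6/10) = 2.76787e+08
(1.3/11.2) * 10^(79.9/10) = 1.13429e+07
Sum = 1.48683e+08 + 1.51553e+07 + 2.76787e+08 + 1.13429e+07 = 4.51968e+08
Leq = 10*log10(4.51968e+08) = 86.551 dB


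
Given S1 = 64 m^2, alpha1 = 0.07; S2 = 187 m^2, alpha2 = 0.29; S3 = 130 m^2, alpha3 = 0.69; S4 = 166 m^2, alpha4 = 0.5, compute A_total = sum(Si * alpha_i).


64 * 0.07 = 4.48
187 * 0.29 = 54.23
130 * 0.69 = 89.7
166 * 0.5 = 83
A_total = 4.48 + 54.23 + 89.7 + 83 = 231.41 m^2


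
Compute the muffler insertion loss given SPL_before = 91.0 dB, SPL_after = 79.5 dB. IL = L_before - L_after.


Insertion loss = SPL without muffler - SPL with muffler
IL = 91.0 - 79.5 = 11.5 dB


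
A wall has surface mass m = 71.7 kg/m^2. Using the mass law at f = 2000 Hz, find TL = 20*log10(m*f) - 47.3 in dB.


m * f = 71.7 * 2000 = 143400
20*log10(143400) = 103.131 dB
TL = 103.131 - 47.3 = 55.831 dB


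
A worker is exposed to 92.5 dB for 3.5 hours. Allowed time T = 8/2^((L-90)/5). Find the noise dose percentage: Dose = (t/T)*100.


T_allowed = 8 / 2^((92.5 - 90)/5) = 5.65685 hr
Dose = 3.5 / 5.65685 * 100 = 61.872 %


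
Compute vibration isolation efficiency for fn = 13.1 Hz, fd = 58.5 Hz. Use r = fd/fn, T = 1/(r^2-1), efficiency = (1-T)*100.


r = 58.5 / 13.1 = 4.46565
r^2 - 1 = 4.46565^2 - 1 = 18.942
T = 1/18.942 = 0.0527927
Efficiency = (1 - 0.0527927)*100 = 94.721 %


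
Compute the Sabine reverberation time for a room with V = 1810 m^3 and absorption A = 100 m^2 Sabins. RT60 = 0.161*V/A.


RT60 = 0.161 * 1810 / 100 = 2.9141 s


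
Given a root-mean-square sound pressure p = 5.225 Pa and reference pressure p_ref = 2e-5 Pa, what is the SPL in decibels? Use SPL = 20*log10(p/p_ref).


p / p_ref = 5.225 / 2e-5 = 261250
SPL = 20 * log10(261250) = 108.34 dB


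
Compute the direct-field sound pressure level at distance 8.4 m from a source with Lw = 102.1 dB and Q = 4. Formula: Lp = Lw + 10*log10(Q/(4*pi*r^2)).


4*pi*r^2 = 4*pi*8.4^2 = 886.683 m^2
Q / (4*pi*r^2) = 4 / 886.683 = 0.0045112
Lp = 102.1 + 10*log10(0.0045112) = 78.643 dB


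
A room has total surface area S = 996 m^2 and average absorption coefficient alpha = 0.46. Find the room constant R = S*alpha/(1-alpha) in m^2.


R = 996 * 0.46 / (1 - 0.46) = 848.44 m^2


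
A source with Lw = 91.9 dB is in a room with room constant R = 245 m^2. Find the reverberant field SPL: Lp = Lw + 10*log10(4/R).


4/R = 4/245 = 0.0163265
Lp = 91.9 + 10*log10(0.0163265) = 74.029 dB


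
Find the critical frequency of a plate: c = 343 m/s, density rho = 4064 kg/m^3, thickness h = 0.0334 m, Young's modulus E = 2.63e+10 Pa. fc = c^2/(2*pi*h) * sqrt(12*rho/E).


12*rho/E = 12*4064/2.63e+10 = 1.8543e-06
sqrt(12*rho/E) = sqrt(1.8543e-06) = 0.00136173
c^2/(2*pi*h) = 343^2/(2*pi*0.0334) = 560611
fc = 560611 * 0.00136173 = 763.4 Hz


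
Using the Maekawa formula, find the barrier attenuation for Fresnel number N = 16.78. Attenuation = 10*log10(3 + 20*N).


3 + 20*N = 3 + 20*16.78 = 338.6
Att = 10*log10(338.6) = 25.297 dB


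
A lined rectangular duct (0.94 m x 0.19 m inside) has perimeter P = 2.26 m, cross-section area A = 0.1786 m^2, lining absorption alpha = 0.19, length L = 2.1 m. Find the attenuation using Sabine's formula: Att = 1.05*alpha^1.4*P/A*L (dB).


alpha^1.4 = 0.19^1.4 = 0.0977811
Attenuation rate = 1.05 * alpha^1.4 * P / A
= 1.05 * 0.0977811 * 2.26 / 0.1786 = 1.29919 dB/m
Total Att = 1.29919 * 2.1 = 2.7283 dB


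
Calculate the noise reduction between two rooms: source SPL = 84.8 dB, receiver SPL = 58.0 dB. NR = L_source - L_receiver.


NR = L_source - L_receiver (difference between source and receiving room levels)
NR = 84.8 - 58.0 = 26.8 dB


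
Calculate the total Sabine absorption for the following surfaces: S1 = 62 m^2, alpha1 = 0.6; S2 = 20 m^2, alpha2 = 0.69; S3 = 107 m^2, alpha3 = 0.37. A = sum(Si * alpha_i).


62 * 0.6 = 37.2
20 * 0.69 = 13.8
107 * 0.37 = 39.59
A_total = 37.2 + 13.8 + 39.59 = 90.59 m^2


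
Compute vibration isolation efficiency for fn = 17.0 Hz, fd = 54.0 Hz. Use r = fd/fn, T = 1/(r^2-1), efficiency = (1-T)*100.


r = 54.0 / 17.0 = 3.17647
r^2 - 1 = 3.17647^2 - 1 = 9.08996
T = 1/9.08996 = 0.110011
Efficiency = (1 - 0.110011)*100 = 88.999 %


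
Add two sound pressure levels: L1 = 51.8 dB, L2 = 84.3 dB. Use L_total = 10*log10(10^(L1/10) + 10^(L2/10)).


10^(51.8/10) = 151356
10^(84.3/10) = 2.69153e+08
Sum = 151356 + 2.69153e+08 = 2.69304e+08
L_total = 10*log10(2.69304e+08) = 84.302 dB


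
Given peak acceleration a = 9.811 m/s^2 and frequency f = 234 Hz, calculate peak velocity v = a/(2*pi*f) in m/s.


omega = 2*pi*f = 2*pi*234 = 1470.27 rad/s
v = a / omega = 9.811 / 1470.27 = 0.0066729 m/s


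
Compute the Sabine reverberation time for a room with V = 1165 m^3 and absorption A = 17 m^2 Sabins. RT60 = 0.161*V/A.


RT60 = 0.161 * 1165 / 17 = 11.033 s


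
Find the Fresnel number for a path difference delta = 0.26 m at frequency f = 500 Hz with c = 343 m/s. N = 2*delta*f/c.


N = 2*delta*f/c = 2*delta/lambda, where lambda = c/f
lambda = 343 / 500 = 0.686 m
N = 2 * 0.26 / 0.686 = 0.75802


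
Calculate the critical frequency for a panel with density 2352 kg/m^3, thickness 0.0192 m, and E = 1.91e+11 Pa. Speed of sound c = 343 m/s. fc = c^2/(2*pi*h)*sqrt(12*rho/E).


12*rho/E = 12*2352/1.91e+11 = 1.4777e-07
sqrt(12*rho/E) = sqrt(1.4777e-07) = 0.000384409
c^2/(2*pi*h) = 343^2/(2*pi*0.0192) = 975230
fc = 975230 * 0.000384409 = 374.89 Hz


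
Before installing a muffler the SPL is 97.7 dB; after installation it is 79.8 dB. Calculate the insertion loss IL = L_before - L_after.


Insertion loss = SPL without muffler - SPL with muffler
IL = 97.7 - 79.8 = 17.9 dB


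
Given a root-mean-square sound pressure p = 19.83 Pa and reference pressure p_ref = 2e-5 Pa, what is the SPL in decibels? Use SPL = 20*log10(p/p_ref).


p / p_ref = 19.83 / 2e-5 = 991500
SPL = 20 * log10(991500) = 119.93 dB


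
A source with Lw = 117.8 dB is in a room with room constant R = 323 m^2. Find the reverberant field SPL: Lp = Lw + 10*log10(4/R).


4/R = 4/323 = 0.0123839
Lp = 117.8 + 10*log10(0.0123839) = 98.729 dB


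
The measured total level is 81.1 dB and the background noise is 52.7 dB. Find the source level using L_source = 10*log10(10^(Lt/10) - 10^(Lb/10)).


10^(81.1/10) = 1.28825e+08
10^(52.7/10) = 186209
Difference = 1.28825e+08 - 186209 = 1.28639e+08
L_source = 10*log10(1.28639e+08) = 81.094 dB


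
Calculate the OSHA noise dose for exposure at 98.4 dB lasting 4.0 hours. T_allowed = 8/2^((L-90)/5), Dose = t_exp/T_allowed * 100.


T_allowed = 8 / 2^((98.4 - 90)/5) = 2.49666 hr
Dose = 4.0 / 2.49666 * 100 = 160.21 %


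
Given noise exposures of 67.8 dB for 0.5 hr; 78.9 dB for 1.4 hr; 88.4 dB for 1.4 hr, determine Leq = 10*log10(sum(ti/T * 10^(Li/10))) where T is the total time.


T_total = 0.5 + 1.4 + 1.4 = 3.3 hr
(0.5/3.3) * 10^(67.8/10) = 912969
(1.4/3.3) * 10^(78.9/10) = 3.29317e+07
(1.4/3.3) * 10^(88.4/10) = 2.93504e+08
Sum = 912969 + 3.29317e+07 + 2.93504e+08 = 3.27349e+08
Leq = 10*log10(3.27349e+08) = 85.15 dB


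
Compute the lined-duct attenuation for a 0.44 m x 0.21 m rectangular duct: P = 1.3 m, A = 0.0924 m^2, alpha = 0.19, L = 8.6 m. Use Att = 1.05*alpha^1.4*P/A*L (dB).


alpha^1.4 = 0.19^1.4 = 0.0977811
Attenuation rate = 1.05 * alpha^1.4 * P / A
= 1.05 * 0.0977811 * 1.3 / 0.0924 = 1.44449 dB/m
Total Att = 1.44449 * 8.6 = 12.423 dB


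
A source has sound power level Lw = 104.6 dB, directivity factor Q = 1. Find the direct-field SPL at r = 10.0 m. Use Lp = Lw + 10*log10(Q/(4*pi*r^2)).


4*pi*r^2 = 4*pi*10.0^2 = 1256.64 m^2
Q / (4*pi*r^2) = 1 / 1256.64 = 0.000795773
Lp = 104.6 + 10*log10(0.000795773) = 73.608 dB


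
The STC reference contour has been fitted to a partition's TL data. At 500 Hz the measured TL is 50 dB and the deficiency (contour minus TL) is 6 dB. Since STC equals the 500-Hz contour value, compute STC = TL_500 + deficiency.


By ASTM E413, STC = value of the fitted reference contour at 500 Hz.
Contour value at 500 Hz = TL_500 + deficiency = 50 + 6 = 56
STC = 56


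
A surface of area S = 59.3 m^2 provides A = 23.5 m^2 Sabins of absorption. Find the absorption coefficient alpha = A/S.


Absorption coefficient = absorbed power / incident power
alpha = A / S = 23.5 / 59.3 = 0.39629


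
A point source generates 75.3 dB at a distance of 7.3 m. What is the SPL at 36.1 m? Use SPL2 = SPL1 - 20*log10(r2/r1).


r2/r1 = 36.1/7.3 = 4.94521
Correction = 20*log10(4.94521) = 13.8837 dB
SPL2 = 75.3 - 13.8837 = 61.416 dB


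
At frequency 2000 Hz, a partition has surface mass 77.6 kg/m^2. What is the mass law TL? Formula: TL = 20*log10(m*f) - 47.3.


m * f = 77.6 * 2000 = 155200
20*log10(155200) = 103.818 dB
TL = 103.818 - 47.3 = 56.518 dB


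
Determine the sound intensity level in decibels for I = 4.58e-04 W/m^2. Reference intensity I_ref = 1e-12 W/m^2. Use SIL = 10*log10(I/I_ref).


I / I_ref = 4.58e-04 / 1e-12 = 4.58e+08
SIL = 10 * log10(4.58e+08) = 86.609 dB


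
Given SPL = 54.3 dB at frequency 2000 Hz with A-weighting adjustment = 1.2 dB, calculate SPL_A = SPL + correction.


A-weighting table: 2000 Hz -> 1.2 dB correction
SPL_A = SPL + correction = 54.3 + (1.2) = 55.5 dBA


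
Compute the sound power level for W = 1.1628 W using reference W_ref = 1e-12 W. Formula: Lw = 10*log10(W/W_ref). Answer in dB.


W / W_ref = 1.1628 / 1e-12 = 1.1628e+12
Lw = 10 * log10(1.1628e+12) = 120.66 dB


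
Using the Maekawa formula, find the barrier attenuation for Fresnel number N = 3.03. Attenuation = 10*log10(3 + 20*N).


3 + 20*N = 3 + 20*3.03 = 63.6
Att = 10*log10(63.6) = 18.035 dB


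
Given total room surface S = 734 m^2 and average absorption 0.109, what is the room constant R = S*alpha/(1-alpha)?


R = 734 * 0.109 / (1 - 0.109) = 89.793 m^2


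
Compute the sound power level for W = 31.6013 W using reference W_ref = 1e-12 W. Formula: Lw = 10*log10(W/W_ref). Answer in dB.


W / W_ref = 31.6013 / 1e-12 = 3.16013e+13
Lw = 10 * log10(3.16013e+13) = 135 dB


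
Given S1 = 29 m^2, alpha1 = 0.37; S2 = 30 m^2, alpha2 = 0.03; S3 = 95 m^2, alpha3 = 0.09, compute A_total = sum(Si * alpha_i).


29 * 0.37 = 10.73
30 * 0.03 = 0.9
95 * 0.09 = 8.55
A_total = 10.73 + 0.9 + 8.55 = 20.18 m^2


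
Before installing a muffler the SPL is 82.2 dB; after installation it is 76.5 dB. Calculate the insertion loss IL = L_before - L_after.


Insertion loss = SPL without muffler - SPL with muffler
IL = 82.2 - 76.5 = 5.7 dB


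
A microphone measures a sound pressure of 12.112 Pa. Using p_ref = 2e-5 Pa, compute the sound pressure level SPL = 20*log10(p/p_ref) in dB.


p / p_ref = 12.112 / 2e-5 = 605600
SPL = 20 * log10(605600) = 115.64 dB


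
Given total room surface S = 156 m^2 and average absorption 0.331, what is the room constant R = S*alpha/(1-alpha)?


R = 156 * 0.331 / (1 - 0.331) = 77.184 m^2


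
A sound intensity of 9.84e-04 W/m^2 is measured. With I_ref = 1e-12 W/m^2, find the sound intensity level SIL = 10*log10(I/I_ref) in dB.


I / I_ref = 9.84e-04 / 1e-12 = 9.84e+08
SIL = 10 * log10(9.84e+08) = 89.93 dB


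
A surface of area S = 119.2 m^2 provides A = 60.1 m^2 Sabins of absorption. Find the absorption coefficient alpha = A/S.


Absorption coefficient = absorbed power / incident power
alpha = A / S = 60.1 / 119.2 = 0.50419


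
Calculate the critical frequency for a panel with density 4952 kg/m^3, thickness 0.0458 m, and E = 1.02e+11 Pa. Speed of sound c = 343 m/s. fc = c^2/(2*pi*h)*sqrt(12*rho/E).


12*rho/E = 12*4952/1.02e+11 = 5.82588e-07
sqrt(12*rho/E) = sqrt(5.82588e-07) = 0.000763275
c^2/(2*pi*h) = 343^2/(2*pi*0.0458) = 408830
fc = 408830 * 0.000763275 = 312.05 Hz


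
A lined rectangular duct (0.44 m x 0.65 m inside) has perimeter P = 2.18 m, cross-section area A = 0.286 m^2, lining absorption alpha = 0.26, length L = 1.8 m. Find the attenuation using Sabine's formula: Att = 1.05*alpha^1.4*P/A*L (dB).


alpha^1.4 = 0.26^1.4 = 0.151692
Attenuation rate = 1.05 * alpha^1.4 * P / A
= 1.05 * 0.151692 * 2.18 / 0.286 = 1.21407 dB/m
Total Att = 1.21407 * 1.8 = 2.1853 dB


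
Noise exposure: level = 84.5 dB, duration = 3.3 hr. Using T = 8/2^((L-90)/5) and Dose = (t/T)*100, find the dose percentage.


T_allowed = 8 / 2^((84.5 - 90)/5) = 17.1484 hr
Dose = 3.3 / 17.1484 * 100 = 19.244 %


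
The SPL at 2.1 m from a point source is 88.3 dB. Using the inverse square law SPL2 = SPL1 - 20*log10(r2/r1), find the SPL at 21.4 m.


r2/r1 = 21.4/2.1 = 10.1905
Correction = 20*log10(10.1905) = 20.1639 dB
SPL2 = 88.3 - 20.1639 = 68.136 dB


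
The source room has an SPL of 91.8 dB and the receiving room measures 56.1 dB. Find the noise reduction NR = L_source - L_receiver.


NR = L_source - L_receiver (difference between source and receiving room levels)
NR = 91.8 - 56.1 = 35.7 dB


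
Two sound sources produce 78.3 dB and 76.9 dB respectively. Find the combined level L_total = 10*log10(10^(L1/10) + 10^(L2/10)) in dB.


10^(78.3/10) = 6.76083e+07
10^(76.9/10) = 4.89779e+07
Sum = 6.76083e+07 + 4.89779e+07 = 1.16586e+08
L_total = 10*log10(1.16586e+08) = 80.666 dB


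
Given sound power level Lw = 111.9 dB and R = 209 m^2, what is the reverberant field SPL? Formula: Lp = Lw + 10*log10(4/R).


4/R = 4/209 = 0.0191388
Lp = 111.9 + 10*log10(0.0191388) = 94.719 dB


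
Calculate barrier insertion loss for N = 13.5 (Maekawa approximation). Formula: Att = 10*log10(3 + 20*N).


3 + 20*N = 3 + 20*13.5 = 273
Att = 10*log10(273) = 24.362 dB


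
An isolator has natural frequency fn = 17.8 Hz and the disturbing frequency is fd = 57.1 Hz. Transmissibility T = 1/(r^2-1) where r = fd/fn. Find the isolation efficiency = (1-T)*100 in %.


r = 57.1 / 17.8 = 3.20787
r^2 - 1 = 3.20787^2 - 1 = 9.29043
T = 1/9.29043 = 0.107638
Efficiency = (1 - 0.107638)*100 = 89.236 %


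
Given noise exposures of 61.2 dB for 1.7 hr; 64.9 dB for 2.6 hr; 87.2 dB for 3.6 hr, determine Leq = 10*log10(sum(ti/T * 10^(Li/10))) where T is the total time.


T_total = 1.7 + 2.6 + 3.6 = 7.9 hr
(1.7/7.9) * 10^(61.2/10) = 283676
(2.6/7.9) * 10^(64.9/10) = 1.01706e+06
(3.6/7.9) * 10^(87.2/10) = 2.39153e+08
Sum = 283676 + 1.01706e+06 + 2.39153e+08 = 2.40454e+08
Leq = 10*log10(2.40454e+08) = 83.81 dB


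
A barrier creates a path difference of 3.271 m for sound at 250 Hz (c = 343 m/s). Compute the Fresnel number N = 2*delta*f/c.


N = 2*delta*f/c = 2*delta/lambda, where lambda = c/f
lambda = 343 / 250 = 1.372 m
N = 2 * 3.271 / 1.372 = 4.7682


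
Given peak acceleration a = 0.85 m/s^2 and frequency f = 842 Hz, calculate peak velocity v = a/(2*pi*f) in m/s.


omega = 2*pi*f = 2*pi*842 = 5290.44 rad/s
v = a / omega = 0.85 / 5290.44 = 0.00016067 m/s


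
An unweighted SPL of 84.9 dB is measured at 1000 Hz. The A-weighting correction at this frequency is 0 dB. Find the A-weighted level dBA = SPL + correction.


A-weighting table: 1000 Hz -> 0 dB correction
SPL_A = SPL + correction = 84.9 + (0) = 84.9 dBA


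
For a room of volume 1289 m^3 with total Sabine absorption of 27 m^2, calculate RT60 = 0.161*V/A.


RT60 = 0.161 * 1289 / 27 = 7.6863 s


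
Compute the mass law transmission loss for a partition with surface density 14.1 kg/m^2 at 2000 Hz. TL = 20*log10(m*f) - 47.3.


m * f = 14.1 * 2000 = 28200
20*log10(28200) = 89.005 dB
TL = 89.005 - 47.3 = 41.705 dB


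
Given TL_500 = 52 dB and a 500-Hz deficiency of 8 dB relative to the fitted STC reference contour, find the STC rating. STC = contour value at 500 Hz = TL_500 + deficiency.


By ASTM E413, STC = value of the fitted reference contour at 500 Hz.
Contour value at 500 Hz = TL_500 + deficiency = 52 + 8 = 60
STC = 60


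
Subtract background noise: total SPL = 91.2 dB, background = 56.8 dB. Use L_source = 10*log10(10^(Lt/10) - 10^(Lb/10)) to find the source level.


10^(91.2/10) = 1.31826e+09
10^(56.8/10) = 478630
Difference = 1.31826e+09 - 478630 = 1.31778e+09
L_source = 10*log10(1.31778e+09) = 91.198 dB


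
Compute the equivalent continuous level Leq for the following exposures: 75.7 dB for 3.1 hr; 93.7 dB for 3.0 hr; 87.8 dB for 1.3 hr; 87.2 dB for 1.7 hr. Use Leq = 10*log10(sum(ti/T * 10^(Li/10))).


T_total = 3.1 + 3.0 + 1.3 + 1.7 = 9.1 hr
(3.1/9.1) * 10^(75.7/10) = 1.26567e+07
(3.0/9.1) * 10^(93.7/10) = 7.72823e+08
(1.3/9.1) * 10^(87.8/10) = 8.60799e+07
(1.7/9.1) * 10^(87.2/10) = 9.8041e+07
Sum = 1.26567e+07 + 7.72823e+08 + 8.60799e+07 + 9.8041e+07 = 9.69601e+08
Leq = 10*log10(9.69601e+08) = 89.866 dB


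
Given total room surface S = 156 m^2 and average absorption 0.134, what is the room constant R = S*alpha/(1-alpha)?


R = 156 * 0.134 / (1 - 0.134) = 24.139 m^2


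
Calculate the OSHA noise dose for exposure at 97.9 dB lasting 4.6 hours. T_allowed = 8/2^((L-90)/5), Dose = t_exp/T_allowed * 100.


T_allowed = 8 / 2^((97.9 - 90)/5) = 2.67586 hr
Dose = 4.6 / 2.67586 * 100 = 171.91 %


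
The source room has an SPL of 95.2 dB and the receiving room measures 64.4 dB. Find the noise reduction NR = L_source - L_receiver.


NR = L_source - L_receiver (difference between source and receiving room levels)
NR = 95.2 - 64.4 = 30.8 dB


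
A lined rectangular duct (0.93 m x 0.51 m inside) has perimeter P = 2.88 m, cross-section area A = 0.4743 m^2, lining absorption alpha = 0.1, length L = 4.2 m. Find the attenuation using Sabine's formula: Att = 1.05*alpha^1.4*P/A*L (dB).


alpha^1.4 = 0.1^1.4 = 0.0398107
Attenuation rate = 1.05 * alpha^1.4 * P / A
= 1.05 * 0.0398107 * 2.88 / 0.4743 = 0.253822 dB/m
Total Att = 0.253822 * 4.2 = 1.0661 dB


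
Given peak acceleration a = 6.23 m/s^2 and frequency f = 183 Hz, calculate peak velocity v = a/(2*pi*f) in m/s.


omega = 2*pi*f = 2*pi*183 = 1149.82 rad/s
v = a / omega = 6.23 / 1149.82 = 0.0054182 m/s


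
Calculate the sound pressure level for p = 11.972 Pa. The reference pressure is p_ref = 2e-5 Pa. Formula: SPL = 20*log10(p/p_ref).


p / p_ref = 11.972 / 2e-5 = 598600
SPL = 20 * log10(598600) = 115.54 dB


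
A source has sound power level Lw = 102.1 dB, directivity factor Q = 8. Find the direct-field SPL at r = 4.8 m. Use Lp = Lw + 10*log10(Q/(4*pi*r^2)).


4*pi*r^2 = 4*pi*4.8^2 = 289.529 m^2
Q / (4*pi*r^2) = 8 / 289.529 = 0.0276311
Lp = 102.1 + 10*log10(0.0276311) = 86.514 dB


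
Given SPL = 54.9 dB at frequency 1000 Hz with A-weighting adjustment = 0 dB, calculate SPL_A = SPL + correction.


A-weighting table: 1000 Hz -> 0 dB correction
SPL_A = SPL + correction = 54.9 + (0) = 54.9 dBA


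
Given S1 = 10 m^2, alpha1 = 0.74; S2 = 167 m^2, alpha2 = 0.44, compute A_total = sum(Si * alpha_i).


10 * 0.74 = 7.4
167 * 0.44 = 73.48
A_total = 7.4 + 73.48 = 80.88 m^2
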